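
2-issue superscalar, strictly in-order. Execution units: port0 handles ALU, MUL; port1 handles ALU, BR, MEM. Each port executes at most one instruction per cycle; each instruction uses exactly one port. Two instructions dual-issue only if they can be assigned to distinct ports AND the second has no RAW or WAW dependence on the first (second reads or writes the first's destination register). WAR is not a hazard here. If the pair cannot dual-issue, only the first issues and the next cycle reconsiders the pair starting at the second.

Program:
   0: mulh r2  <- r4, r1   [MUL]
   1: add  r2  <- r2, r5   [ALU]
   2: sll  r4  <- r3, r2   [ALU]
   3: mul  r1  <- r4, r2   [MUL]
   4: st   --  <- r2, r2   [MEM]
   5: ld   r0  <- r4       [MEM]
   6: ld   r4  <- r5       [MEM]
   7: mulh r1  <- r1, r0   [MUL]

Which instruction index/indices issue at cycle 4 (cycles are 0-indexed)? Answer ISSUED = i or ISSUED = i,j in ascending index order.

ISSUED = 5

[0] i0  mulh.MUL  -- RAW+WAW r2
[1] i1  add.ALU  -- RAW r2
[2] i2  sll.ALU  -- RAW r4
[3] i3/i4  mul.MUL;st.MEM  -- pair
[4] i5  ld.MEM  -- no-port MEM/MEM
[5] i6/i7  ld.MEM;mulh.MUL  -- pair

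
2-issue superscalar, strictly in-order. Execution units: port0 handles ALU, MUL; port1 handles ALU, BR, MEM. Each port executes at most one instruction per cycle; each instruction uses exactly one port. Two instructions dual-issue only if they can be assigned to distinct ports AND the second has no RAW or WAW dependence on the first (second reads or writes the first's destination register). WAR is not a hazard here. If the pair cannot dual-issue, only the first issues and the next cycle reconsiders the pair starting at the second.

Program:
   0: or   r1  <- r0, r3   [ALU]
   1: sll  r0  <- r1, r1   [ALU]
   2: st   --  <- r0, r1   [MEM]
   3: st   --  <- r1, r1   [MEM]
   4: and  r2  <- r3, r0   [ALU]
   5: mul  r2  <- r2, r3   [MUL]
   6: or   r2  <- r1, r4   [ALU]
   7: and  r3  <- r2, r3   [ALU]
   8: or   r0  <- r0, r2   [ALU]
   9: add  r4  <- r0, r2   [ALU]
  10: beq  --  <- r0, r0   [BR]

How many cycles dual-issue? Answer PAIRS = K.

PAIRS = 3

[0] i0  or.ALU  -- RAW r1
[1] i1  sll.ALU  -- RAW r0
[2] i2  st.MEM  -- no-port MEM/MEM
[3] i3&i4  st.MEM and.ALU  -- 2-wide
[4] i5  mul.MUL  -- WAW r2
[5] i6  or.ALU  -- RAW r2
[6] i7&i8  and.ALU or.ALU  -- 2-wide
[7] i9&i10  add.ALU beq.BR  -- 2-wide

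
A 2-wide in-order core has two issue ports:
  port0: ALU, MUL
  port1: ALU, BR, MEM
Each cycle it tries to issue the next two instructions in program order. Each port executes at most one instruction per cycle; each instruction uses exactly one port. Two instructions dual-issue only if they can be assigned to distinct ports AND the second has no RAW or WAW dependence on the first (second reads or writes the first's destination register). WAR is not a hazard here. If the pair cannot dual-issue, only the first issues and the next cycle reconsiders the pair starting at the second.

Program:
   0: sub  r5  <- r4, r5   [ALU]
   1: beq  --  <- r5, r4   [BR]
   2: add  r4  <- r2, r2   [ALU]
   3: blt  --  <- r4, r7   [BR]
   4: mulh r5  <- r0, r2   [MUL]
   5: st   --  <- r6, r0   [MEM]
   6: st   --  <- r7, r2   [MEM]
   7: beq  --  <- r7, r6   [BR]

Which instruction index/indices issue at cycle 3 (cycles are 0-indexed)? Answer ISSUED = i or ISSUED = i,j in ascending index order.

  cy0 -> i0 (sub.ALU) RAW r5
  cy1 -> i1,i2 (beq.BR+add.ALU) pair
  cy2 -> i3,i4 (blt.BR+mulh.MUL) pair
  cy3 -> i5 (st.MEM) no-port MEM/MEM
  cy4 -> i6 (st.MEM) no-port MEM/BR
  cy5 -> i7 (beq.BR) tail

ISSUED = 5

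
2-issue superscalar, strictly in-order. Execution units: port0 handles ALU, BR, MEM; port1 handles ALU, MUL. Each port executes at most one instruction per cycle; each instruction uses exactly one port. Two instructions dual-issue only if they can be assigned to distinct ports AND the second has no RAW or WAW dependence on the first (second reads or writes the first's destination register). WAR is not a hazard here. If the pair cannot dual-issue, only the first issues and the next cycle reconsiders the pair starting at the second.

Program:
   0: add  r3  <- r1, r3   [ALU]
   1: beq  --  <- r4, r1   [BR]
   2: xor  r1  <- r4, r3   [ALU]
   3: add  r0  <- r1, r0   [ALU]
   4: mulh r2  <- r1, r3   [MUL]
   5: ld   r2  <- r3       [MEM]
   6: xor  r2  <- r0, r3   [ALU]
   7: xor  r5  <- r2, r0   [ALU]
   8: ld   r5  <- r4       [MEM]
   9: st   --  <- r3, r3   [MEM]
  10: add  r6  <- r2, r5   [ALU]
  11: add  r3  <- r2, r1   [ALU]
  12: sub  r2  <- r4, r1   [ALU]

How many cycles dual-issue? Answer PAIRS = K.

#0 head=0: add.ALU;beq.BR i0+i1 2-wide
#1 head=2: xor.ALU i2 RAW r1
#2 head=3: add.ALU;mulh.MUL i3+i4 2-wide
#3 head=5: ld.MEM i5 WAW r2
#4 head=6: xor.ALU i6 RAW r2
#5 head=7: xor.ALU i7 WAW r5
#6 head=8: ld.MEM i8 no-port MEM/MEM
#7 head=9: st.MEM;add.ALU i9+i10 2-wide
#8 head=11: add.ALU;sub.ALU i11+i12 2-wide

PAIRS = 4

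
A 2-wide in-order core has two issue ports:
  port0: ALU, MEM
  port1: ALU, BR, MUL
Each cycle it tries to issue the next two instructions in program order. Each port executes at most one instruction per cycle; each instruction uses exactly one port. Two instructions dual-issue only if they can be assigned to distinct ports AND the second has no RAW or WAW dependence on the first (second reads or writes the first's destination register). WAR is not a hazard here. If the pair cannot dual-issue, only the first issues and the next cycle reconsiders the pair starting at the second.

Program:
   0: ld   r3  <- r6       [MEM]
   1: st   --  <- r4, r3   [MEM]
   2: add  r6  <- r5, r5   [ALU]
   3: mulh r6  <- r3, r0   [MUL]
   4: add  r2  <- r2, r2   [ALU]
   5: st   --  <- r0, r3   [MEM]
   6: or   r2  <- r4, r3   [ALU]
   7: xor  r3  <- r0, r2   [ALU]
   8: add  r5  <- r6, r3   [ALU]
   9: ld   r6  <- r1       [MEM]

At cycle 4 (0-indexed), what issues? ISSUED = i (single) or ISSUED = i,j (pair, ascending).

  cy0 -> i0 (ld.MEM) no-port MEM/MEM
  cy1 -> i1/i2 (st.MEM+add.ALU) dual
  cy2 -> i3/i4 (mulh.MUL+add.ALU) dual
  cy3 -> i5/i6 (st.MEM+or.ALU) dual
  cy4 -> i7 (xor.ALU) RAW r3
  cy5 -> i8/i9 (add.ALU+ld.MEM) dual

ISSUED = 7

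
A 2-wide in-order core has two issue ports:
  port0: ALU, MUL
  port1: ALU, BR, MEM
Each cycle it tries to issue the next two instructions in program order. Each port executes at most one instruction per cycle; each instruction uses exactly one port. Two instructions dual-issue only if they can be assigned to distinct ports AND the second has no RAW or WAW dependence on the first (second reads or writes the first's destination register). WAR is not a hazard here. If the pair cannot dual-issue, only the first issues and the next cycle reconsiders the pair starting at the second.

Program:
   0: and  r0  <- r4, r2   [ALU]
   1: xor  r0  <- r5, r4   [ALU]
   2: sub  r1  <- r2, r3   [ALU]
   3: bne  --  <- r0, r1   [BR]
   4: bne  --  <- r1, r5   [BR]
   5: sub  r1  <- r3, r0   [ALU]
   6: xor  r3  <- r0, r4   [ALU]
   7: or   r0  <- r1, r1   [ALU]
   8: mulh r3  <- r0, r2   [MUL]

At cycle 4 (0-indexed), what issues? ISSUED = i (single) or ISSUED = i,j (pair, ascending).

[0] i0  and  -- WAW r0
[1] i1+i2  xor/sub  -- pair
[2] i3  bne  -- no-port BR/BR
[3] i4+i5  bne/sub  -- pair
[4] i6+i7  xor/or  -- pair
[5] i8  mulh  -- tail

ISSUED = 6,7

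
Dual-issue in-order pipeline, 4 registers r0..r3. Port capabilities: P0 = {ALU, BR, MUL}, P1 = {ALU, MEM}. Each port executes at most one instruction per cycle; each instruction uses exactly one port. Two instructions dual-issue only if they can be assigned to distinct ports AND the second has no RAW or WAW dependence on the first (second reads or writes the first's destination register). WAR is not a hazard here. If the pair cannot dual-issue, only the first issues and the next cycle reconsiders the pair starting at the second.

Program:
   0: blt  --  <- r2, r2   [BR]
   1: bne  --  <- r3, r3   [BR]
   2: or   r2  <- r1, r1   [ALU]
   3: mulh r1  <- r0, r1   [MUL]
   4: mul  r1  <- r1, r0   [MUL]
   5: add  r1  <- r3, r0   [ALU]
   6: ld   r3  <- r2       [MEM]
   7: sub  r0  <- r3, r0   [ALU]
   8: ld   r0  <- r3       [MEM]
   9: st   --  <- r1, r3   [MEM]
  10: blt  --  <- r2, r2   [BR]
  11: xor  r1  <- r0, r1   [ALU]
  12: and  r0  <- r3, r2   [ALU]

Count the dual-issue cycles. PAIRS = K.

PAIRS = 4

[0] i0  blt  -- no-port BR/BR
[1] i1+i2  bne+or  -- pair
[2] i3  mulh  -- no-port MUL/MUL
[3] i4  mul  -- WAW r1
[4] i5+i6  add+ld  -- pair
[5] i7  sub  -- WAW r0
[6] i8  ld  -- no-port MEM/MEM
[7] i9+i10  st+blt  -- pair
[8] i11+i12  xor+and  -- pair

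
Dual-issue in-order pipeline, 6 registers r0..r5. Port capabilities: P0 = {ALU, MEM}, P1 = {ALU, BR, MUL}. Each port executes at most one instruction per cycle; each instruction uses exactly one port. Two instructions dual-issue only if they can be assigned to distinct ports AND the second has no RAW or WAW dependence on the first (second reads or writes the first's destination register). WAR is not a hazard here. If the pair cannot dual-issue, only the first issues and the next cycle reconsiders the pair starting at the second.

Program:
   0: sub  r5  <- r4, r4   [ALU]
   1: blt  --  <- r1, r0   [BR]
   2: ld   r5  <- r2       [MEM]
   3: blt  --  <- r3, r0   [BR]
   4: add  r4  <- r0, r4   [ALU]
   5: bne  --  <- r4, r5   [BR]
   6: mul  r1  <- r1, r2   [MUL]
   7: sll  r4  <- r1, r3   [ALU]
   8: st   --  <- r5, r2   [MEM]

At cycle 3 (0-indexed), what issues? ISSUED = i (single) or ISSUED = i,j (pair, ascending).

ISSUED = 5

0. sub.ALU/blt.BR @i0&i1  | 2-wide
1. ld.MEM/blt.BR @i2&i3  | 2-wide
2. add.ALU @i4  | RAW r4
3. bne.BR @i5  | no-port BR/MUL
4. mul.MUL @i6  | RAW r1
5. sll.ALU/st.MEM @i7&i8  | 2-wide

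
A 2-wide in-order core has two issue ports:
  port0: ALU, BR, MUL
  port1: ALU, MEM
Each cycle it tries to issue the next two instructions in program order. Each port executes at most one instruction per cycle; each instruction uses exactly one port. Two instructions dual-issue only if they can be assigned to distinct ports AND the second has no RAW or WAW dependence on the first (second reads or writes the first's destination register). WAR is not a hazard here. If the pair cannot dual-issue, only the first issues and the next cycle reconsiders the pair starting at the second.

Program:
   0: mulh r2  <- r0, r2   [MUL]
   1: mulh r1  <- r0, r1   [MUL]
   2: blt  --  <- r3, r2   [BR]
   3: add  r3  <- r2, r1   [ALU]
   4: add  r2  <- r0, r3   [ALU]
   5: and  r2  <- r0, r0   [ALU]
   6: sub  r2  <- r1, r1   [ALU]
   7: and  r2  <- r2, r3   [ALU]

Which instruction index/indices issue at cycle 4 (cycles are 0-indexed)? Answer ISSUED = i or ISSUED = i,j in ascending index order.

ISSUED = 5

t=0 i0:mulh ; no-port MUL/MUL
t=1 i1:mulh ; no-port MUL/BR
t=2 i2,i3:blt/add ; pair
t=3 i4:add ; WAW r2
t=4 i5:and ; WAW r2
t=5 i6:sub ; RAW+WAW r2
t=6 i7:and ; tail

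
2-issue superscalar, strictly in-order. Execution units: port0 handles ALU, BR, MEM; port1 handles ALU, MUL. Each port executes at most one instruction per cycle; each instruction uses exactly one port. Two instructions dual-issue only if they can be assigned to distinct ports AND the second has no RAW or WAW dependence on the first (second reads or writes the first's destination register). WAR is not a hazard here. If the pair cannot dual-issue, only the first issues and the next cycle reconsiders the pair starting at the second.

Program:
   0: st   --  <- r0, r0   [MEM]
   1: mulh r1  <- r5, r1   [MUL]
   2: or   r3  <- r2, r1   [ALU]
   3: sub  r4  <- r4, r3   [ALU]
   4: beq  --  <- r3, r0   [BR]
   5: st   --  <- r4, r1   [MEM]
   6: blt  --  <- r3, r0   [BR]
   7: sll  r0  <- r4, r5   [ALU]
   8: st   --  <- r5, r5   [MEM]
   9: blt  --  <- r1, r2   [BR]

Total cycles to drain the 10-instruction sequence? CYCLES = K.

CYCLES = 7

t=0 i0&i1:st mulh ; pair
t=1 i2:or ; RAW r3
t=2 i3&i4:sub beq ; pair
t=3 i5:st ; no-port MEM/BR
t=4 i6&i7:blt sll ; pair
t=5 i8:st ; no-port MEM/BR
t=6 i9:blt ; tail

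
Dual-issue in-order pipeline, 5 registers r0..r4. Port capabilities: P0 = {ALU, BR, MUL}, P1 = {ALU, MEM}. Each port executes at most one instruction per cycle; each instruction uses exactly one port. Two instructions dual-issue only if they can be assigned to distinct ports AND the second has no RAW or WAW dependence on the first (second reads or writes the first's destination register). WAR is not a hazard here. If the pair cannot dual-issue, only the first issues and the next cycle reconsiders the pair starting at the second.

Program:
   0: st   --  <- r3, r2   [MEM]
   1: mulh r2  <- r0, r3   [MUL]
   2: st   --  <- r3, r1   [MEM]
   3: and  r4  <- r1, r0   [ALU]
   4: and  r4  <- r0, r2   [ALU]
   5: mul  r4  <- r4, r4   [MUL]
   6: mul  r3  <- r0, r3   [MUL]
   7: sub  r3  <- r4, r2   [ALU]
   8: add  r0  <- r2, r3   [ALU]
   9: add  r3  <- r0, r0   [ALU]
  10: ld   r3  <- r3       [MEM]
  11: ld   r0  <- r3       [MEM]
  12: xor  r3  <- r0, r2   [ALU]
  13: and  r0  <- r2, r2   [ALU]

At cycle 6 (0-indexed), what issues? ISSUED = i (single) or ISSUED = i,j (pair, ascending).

ISSUED = 8

  cy0 -> i0/i1 (st;mulh) pair
  cy1 -> i2/i3 (st;and) pair
  cy2 -> i4 (and) RAW+WAW r4
  cy3 -> i5 (mul) no-port MUL/MUL
  cy4 -> i6 (mul) WAW r3
  cy5 -> i7 (sub) RAW r3
  cy6 -> i8 (add) RAW r0
  cy7 -> i9 (add) RAW+WAW r3
  cy8 -> i10 (ld) no-port MEM/MEM
  cy9 -> i11 (ld) RAW r0
  cy10 -> i12/i13 (xor;and) pair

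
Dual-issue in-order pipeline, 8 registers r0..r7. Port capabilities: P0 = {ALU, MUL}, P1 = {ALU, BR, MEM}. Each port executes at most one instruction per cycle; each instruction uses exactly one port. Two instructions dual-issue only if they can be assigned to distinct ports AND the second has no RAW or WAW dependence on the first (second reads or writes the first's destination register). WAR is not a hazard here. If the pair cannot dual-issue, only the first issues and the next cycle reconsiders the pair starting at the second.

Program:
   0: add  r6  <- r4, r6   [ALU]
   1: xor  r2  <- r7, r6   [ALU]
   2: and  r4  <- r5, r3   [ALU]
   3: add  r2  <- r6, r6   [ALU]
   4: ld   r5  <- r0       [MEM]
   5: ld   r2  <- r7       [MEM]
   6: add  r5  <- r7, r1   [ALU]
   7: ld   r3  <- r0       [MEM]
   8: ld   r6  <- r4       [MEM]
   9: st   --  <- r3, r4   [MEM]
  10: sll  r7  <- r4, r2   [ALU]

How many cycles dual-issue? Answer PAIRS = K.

#0 head=0: add.ALU i0 RAW r6
#1 head=1: xor.ALU and.ALU i1&i2 pair
#2 head=3: add.ALU ld.MEM i3&i4 pair
#3 head=5: ld.MEM add.ALU i5&i6 pair
#4 head=7: ld.MEM i7 no-port MEM/MEM
#5 head=8: ld.MEM i8 no-port MEM/MEM
#6 head=9: st.MEM sll.ALU i9&i10 pair

PAIRS = 4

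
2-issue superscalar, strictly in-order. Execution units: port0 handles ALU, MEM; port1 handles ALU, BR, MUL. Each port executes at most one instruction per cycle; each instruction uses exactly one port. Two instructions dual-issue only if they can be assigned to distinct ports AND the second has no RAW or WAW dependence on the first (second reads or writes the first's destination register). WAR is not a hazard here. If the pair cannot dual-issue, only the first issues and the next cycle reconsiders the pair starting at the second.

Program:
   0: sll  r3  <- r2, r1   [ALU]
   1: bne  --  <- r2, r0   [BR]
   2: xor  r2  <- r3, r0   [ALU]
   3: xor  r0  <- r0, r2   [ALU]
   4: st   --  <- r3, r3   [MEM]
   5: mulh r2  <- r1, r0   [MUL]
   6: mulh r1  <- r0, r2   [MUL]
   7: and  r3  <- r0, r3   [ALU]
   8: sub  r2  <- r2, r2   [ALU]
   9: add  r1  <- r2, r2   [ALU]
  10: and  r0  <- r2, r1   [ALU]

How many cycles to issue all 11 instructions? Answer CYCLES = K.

CYCLES = 8

t=0 i0&i1:sll.ALU;bne.BR ; 2-wide
t=1 i2:xor.ALU ; RAW r2
t=2 i3&i4:xor.ALU;st.MEM ; 2-wide
t=3 i5:mulh.MUL ; no-port MUL/MUL
t=4 i6&i7:mulh.MUL;and.ALU ; 2-wide
t=5 i8:sub.ALU ; RAW r2
t=6 i9:add.ALU ; RAW r1
t=7 i10:and.ALU ; tail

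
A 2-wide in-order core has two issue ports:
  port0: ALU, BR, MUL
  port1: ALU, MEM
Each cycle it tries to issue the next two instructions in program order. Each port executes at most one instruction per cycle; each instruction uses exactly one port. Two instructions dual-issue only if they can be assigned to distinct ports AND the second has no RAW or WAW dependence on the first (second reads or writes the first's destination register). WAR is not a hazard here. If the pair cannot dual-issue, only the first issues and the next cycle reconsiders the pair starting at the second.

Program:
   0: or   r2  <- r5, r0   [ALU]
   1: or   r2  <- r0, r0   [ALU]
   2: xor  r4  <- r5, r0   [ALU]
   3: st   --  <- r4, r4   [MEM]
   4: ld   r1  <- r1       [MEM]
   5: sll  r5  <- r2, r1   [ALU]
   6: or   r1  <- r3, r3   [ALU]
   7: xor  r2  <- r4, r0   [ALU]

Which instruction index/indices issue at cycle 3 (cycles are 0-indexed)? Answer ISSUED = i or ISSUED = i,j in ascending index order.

ISSUED = 4

  cy0 -> i0 (or.ALU) WAW r2
  cy1 -> i1,i2 (or.ALU xor.ALU) dual
  cy2 -> i3 (st.MEM) no-port MEM/MEM
  cy3 -> i4 (ld.MEM) RAW r1
  cy4 -> i5,i6 (sll.ALU or.ALU) dual
  cy5 -> i7 (xor.ALU) tail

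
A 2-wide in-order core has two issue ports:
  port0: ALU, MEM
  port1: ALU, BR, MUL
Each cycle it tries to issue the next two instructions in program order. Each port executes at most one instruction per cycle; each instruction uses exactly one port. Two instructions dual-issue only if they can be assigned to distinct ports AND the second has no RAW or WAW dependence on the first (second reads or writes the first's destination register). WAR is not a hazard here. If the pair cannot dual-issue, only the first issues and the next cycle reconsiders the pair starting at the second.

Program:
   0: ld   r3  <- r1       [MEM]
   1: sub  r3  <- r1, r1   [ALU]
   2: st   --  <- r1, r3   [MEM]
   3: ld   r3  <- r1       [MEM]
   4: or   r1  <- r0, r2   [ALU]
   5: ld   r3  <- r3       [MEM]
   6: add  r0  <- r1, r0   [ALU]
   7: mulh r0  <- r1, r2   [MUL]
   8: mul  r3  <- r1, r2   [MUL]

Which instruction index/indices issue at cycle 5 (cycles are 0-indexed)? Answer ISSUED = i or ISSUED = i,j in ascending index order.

ISSUED = 7

0. ld.MEM @i0  | WAW r3
1. sub.ALU @i1  | RAW r3
2. st.MEM @i2  | no-port MEM/MEM
3. ld.MEM;or.ALU @i3&i4  | pair
4. ld.MEM;add.ALU @i5&i6  | pair
5. mulh.MUL @i7  | no-port MUL/MUL
6. mul.MUL @i8  | tail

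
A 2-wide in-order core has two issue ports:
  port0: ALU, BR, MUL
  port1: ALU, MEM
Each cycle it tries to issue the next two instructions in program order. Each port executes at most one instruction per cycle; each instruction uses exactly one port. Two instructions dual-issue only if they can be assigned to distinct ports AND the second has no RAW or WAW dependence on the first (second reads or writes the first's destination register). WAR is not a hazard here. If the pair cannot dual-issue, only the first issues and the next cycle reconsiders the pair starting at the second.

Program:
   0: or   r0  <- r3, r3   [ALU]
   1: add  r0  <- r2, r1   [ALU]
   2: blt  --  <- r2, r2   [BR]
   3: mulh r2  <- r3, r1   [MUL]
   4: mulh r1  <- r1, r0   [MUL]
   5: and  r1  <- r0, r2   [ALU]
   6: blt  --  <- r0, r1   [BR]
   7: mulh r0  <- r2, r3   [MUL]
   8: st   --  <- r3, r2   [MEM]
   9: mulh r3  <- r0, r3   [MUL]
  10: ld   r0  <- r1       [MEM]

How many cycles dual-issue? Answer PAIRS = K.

c0: i0 or  WAW r0
c1: i1,i2 add+blt  pair
c2: i3 mulh  no-port MUL/MUL
c3: i4 mulh  WAW r1
c4: i5 and  RAW r1
c5: i6 blt  no-port BR/MUL
c6: i7,i8 mulh+st  pair
c7: i9,i10 mulh+ld  pair

PAIRS = 3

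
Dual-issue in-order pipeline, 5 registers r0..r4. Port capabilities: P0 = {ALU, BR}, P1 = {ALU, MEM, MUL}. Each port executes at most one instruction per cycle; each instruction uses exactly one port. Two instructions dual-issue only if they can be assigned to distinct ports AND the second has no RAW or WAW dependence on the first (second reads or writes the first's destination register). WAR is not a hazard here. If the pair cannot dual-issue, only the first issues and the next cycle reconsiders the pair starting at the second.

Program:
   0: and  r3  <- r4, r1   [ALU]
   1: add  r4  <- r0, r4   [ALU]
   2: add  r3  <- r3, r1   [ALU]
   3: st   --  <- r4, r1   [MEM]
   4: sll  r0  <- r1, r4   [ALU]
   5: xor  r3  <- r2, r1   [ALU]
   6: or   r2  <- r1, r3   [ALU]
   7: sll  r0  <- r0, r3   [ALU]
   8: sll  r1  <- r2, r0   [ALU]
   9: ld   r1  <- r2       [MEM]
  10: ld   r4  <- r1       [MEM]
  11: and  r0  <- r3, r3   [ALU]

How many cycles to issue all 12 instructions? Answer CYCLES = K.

0. and/add @i0&i1  | dual
1. add/st @i2&i3  | dual
2. sll/xor @i4&i5  | dual
3. or/sll @i6&i7  | dual
4. sll @i8  | WAW r1
5. ld @i9  | no-port MEM/MEM
6. ld/and @i10&i11  | dual

CYCLES = 7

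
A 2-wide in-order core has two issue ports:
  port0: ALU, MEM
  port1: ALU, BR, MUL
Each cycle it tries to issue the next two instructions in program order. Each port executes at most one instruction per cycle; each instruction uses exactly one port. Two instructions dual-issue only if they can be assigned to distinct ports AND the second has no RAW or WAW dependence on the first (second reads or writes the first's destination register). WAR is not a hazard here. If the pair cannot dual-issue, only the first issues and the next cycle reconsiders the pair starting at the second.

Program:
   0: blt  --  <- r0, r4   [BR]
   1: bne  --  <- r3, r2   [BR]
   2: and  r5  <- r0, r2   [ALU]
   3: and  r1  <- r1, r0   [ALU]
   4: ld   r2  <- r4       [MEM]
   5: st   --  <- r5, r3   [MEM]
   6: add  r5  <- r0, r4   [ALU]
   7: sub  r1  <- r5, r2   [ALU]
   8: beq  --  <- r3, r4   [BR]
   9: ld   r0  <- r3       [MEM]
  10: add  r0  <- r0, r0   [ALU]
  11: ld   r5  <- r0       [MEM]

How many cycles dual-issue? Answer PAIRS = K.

PAIRS = 4

#0 head=0: blt.BR i0 no-port BR/BR
#1 head=1: bne.BR and.ALU i1&i2 dual
#2 head=3: and.ALU ld.MEM i3&i4 dual
#3 head=5: st.MEM add.ALU i5&i6 dual
#4 head=7: sub.ALU beq.BR i7&i8 dual
#5 head=9: ld.MEM i9 RAW+WAW r0
#6 head=10: add.ALU i10 RAW r0
#7 head=11: ld.MEM i11 tail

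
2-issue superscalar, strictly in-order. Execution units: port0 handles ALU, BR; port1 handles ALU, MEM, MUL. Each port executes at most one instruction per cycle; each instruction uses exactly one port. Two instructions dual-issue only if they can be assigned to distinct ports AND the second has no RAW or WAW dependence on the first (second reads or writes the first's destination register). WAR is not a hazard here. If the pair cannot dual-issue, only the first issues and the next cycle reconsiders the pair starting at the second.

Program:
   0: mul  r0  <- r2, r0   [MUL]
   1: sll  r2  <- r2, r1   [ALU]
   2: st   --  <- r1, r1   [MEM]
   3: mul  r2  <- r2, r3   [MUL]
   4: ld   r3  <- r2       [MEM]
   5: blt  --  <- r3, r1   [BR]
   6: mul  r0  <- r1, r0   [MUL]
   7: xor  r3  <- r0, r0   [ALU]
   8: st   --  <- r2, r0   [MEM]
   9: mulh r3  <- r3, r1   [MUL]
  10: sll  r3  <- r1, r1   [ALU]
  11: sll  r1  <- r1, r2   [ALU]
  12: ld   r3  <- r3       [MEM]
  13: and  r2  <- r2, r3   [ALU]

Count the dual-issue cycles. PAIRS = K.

PAIRS = 4

[0] i0&i1  mul.MUL/sll.ALU  -- 2-wide
[1] i2  st.MEM  -- no-port MEM/MUL
[2] i3  mul.MUL  -- no-port MUL/MEM
[3] i4  ld.MEM  -- RAW r3
[4] i5&i6  blt.BR/mul.MUL  -- 2-wide
[5] i7&i8  xor.ALU/st.MEM  -- 2-wide
[6] i9  mulh.MUL  -- WAW r3
[7] i10&i11  sll.ALU/sll.ALU  -- 2-wide
[8] i12  ld.MEM  -- RAW r3
[9] i13  and.ALU  -- tail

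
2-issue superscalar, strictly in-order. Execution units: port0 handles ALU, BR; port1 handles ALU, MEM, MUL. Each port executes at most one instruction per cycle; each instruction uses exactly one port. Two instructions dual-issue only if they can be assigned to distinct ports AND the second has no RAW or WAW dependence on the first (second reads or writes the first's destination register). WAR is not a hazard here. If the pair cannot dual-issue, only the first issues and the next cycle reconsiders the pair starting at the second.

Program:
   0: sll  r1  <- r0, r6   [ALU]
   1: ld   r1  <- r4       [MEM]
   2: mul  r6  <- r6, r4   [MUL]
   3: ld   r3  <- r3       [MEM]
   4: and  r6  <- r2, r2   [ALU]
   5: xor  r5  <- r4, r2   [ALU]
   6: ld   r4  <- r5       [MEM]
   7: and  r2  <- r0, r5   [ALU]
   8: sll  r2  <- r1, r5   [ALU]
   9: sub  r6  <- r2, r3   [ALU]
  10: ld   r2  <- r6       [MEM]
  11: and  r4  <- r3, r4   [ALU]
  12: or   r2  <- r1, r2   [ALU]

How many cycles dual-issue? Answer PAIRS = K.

PAIRS = 3

t=0 i0:sll.ALU ; WAW r1
t=1 i1:ld.MEM ; no-port MEM/MUL
t=2 i2:mul.MUL ; no-port MUL/MEM
t=3 i3,i4:ld.MEM/and.ALU ; 2-wide
t=4 i5:xor.ALU ; RAW r5
t=5 i6,i7:ld.MEM/and.ALU ; 2-wide
t=6 i8:sll.ALU ; RAW r2
t=7 i9:sub.ALU ; RAW r6
t=8 i10,i11:ld.MEM/and.ALU ; 2-wide
t=9 i12:or.ALU ; tail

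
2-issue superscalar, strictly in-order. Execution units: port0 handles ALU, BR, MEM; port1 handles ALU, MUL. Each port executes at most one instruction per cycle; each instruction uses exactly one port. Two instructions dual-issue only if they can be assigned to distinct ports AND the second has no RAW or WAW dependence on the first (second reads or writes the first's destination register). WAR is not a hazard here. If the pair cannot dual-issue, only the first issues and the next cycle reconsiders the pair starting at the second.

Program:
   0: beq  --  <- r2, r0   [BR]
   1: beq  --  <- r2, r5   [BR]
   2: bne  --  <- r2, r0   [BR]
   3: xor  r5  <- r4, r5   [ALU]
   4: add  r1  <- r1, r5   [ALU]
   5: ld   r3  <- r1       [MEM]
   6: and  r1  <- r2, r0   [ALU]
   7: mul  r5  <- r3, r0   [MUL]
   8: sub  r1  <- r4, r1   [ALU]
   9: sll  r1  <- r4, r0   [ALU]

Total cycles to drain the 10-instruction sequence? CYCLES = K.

  cy0 -> i0 (beq) no-port BR/BR
  cy1 -> i1 (beq) no-port BR/BR
  cy2 -> i2+i3 (bne+xor) 2-wide
  cy3 -> i4 (add) RAW r1
  cy4 -> i5+i6 (ld+and) 2-wide
  cy5 -> i7+i8 (mul+sub) 2-wide
  cy6 -> i9 (sll) tail

CYCLES = 7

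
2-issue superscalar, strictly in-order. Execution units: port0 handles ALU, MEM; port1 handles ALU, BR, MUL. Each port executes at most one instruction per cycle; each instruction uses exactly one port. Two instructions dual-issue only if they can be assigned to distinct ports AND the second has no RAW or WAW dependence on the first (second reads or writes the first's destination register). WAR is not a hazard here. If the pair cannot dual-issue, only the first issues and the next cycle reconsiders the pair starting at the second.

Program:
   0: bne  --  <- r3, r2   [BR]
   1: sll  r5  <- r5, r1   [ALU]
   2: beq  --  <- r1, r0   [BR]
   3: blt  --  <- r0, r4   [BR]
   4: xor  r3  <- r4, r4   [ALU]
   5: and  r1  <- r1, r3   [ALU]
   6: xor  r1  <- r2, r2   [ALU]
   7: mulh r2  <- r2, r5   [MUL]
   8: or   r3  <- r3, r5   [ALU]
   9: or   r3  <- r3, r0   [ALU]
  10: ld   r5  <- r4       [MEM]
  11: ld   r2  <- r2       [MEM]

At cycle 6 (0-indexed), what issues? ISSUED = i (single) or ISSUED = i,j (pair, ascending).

ISSUED = 9,10

0. bne.BR+sll.ALU @i0,i1  | dual
1. beq.BR @i2  | no-port BR/BR
2. blt.BR+xor.ALU @i3,i4  | dual
3. and.ALU @i5  | WAW r1
4. xor.ALU+mulh.MUL @i6,i7  | dual
5. or.ALU @i8  | RAW+WAW r3
6. or.ALU+ld.MEM @i9,i10  | dual
7. ld.MEM @i11  | tail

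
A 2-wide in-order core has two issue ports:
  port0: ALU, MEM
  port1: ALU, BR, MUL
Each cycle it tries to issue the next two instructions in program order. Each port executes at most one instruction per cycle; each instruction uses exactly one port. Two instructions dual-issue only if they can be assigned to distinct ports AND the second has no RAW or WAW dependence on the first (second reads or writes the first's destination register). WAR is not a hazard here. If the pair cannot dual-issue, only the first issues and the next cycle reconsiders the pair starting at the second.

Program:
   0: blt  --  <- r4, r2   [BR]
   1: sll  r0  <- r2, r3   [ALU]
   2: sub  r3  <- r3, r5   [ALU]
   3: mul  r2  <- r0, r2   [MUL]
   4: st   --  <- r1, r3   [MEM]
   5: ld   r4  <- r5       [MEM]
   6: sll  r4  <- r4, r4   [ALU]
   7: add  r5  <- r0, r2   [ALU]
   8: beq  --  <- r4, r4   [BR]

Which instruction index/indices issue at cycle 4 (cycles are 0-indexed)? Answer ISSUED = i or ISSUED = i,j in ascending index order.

t=0 i0/i1:blt.BR;sll.ALU ; pair
t=1 i2/i3:sub.ALU;mul.MUL ; pair
t=2 i4:st.MEM ; no-port MEM/MEM
t=3 i5:ld.MEM ; RAW+WAW r4
t=4 i6/i7:sll.ALU;add.ALU ; pair
t=5 i8:beq.BR ; tail

ISSUED = 6,7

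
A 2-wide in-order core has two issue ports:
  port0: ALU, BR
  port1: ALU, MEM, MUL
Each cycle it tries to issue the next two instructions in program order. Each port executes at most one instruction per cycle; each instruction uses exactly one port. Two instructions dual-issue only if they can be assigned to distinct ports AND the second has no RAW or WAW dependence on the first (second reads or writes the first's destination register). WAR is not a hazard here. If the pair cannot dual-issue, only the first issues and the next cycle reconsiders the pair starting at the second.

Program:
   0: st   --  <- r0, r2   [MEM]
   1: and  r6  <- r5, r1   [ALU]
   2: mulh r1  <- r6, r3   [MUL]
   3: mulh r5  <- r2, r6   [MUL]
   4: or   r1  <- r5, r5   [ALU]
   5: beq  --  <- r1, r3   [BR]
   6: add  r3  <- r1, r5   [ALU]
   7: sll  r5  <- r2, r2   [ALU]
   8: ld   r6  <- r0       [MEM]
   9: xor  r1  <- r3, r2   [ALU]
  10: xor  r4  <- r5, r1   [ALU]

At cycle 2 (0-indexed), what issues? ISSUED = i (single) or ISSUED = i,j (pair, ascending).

[0] i0+i1  st.MEM+and.ALU  -- dual
[1] i2  mulh.MUL  -- no-port MUL/MUL
[2] i3  mulh.MUL  -- RAW r5
[3] i4  or.ALU  -- RAW r1
[4] i5+i6  beq.BR+add.ALU  -- dual
[5] i7+i8  sll.ALU+ld.MEM  -- dual
[6] i9  xor.ALU  -- RAW r1
[7] i10  xor.ALU  -- tail

ISSUED = 3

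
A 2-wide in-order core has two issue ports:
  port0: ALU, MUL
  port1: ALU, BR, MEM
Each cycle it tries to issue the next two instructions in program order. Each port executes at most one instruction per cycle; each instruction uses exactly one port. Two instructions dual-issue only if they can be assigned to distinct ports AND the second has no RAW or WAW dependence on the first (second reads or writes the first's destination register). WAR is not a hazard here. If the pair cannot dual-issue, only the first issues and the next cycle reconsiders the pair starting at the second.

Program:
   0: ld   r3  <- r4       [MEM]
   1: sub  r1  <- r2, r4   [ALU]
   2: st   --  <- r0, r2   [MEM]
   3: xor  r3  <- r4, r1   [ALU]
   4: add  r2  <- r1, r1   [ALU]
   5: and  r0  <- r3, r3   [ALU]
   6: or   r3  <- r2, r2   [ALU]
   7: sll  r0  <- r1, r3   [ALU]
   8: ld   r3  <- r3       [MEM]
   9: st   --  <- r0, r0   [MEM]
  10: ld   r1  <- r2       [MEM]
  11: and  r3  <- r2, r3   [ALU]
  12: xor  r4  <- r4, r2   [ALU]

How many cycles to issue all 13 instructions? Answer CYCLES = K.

c0: i0&i1 ld.MEM/sub.ALU  2-wide
c1: i2&i3 st.MEM/xor.ALU  2-wide
c2: i4&i5 add.ALU/and.ALU  2-wide
c3: i6 or.ALU  RAW r3
c4: i7&i8 sll.ALU/ld.MEM  2-wide
c5: i9 st.MEM  no-port MEM/MEM
c6: i10&i11 ld.MEM/and.ALU  2-wide
c7: i12 xor.ALU  tail

CYCLES = 8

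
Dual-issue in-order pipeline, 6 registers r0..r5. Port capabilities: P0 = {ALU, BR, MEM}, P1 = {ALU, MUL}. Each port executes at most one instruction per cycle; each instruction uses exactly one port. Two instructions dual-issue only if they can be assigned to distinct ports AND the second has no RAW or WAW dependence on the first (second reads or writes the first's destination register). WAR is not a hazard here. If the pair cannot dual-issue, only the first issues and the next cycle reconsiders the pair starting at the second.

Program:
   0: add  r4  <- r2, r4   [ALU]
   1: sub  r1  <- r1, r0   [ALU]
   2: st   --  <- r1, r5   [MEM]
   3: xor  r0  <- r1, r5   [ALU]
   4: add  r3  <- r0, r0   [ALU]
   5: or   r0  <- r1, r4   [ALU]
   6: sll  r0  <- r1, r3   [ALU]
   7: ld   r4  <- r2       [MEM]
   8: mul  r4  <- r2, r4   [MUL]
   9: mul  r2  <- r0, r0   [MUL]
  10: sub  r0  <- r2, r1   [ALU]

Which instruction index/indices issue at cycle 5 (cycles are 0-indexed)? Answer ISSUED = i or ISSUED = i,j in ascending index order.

ISSUED = 9

0. add sub @i0/i1  | dual
1. st xor @i2/i3  | dual
2. add or @i4/i5  | dual
3. sll ld @i6/i7  | dual
4. mul @i8  | no-port MUL/MUL
5. mul @i9  | RAW r2
6. sub @i10  | tail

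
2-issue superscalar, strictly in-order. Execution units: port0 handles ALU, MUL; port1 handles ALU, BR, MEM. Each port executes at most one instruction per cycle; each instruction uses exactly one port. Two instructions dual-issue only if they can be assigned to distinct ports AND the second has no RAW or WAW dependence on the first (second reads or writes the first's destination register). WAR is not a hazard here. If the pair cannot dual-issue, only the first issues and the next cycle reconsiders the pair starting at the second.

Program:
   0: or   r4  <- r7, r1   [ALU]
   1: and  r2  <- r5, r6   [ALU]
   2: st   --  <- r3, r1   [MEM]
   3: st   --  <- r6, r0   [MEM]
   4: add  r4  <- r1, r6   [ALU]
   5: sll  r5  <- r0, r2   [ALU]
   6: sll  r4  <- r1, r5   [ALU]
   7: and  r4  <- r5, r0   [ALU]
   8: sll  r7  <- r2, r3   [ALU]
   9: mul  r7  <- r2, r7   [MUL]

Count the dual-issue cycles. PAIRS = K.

PAIRS = 3

  cy0 -> i0,i1 (or.ALU+and.ALU) pair
  cy1 -> i2 (st.MEM) no-port MEM/MEM
  cy2 -> i3,i4 (st.MEM+add.ALU) pair
  cy3 -> i5 (sll.ALU) RAW r5
  cy4 -> i6 (sll.ALU) WAW r4
  cy5 -> i7,i8 (and.ALU+sll.ALU) pair
  cy6 -> i9 (mul.MUL) tail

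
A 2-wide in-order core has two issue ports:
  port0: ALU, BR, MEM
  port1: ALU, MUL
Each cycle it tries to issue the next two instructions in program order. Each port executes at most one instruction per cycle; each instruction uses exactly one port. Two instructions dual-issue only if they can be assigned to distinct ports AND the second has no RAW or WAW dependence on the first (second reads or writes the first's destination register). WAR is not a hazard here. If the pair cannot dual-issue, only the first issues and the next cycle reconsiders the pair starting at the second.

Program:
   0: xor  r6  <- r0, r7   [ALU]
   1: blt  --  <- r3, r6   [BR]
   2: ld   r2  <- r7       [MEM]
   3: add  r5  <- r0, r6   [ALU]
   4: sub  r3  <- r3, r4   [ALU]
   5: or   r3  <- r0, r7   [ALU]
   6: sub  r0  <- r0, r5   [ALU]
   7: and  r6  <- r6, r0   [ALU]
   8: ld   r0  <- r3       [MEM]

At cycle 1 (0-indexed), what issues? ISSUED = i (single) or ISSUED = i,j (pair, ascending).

t=0 i0:xor ; RAW r6
t=1 i1:blt ; no-port BR/MEM
t=2 i2,i3:ld/add ; pair
t=3 i4:sub ; WAW r3
t=4 i5,i6:or/sub ; pair
t=5 i7,i8:and/ld ; pair

ISSUED = 1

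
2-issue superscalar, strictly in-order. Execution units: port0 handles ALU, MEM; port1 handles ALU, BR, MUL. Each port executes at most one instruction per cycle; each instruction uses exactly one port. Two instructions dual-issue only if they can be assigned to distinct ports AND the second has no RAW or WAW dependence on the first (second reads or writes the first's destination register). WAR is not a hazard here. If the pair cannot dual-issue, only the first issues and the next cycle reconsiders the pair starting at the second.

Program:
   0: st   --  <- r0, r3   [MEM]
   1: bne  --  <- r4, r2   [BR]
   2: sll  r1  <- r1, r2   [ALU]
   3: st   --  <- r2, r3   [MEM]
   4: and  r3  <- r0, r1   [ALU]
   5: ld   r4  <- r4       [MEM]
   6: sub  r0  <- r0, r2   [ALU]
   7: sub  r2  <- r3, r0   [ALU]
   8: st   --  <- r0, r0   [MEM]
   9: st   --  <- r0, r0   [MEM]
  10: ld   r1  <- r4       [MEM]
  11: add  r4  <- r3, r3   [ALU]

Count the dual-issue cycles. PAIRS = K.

#0 head=0: st.MEM bne.BR i0&i1 pair
#1 head=2: sll.ALU st.MEM i2&i3 pair
#2 head=4: and.ALU ld.MEM i4&i5 pair
#3 head=6: sub.ALU i6 RAW r0
#4 head=7: sub.ALU st.MEM i7&i8 pair
#5 head=9: st.MEM i9 no-port MEM/MEM
#6 head=10: ld.MEM add.ALU i10&i11 pair

PAIRS = 5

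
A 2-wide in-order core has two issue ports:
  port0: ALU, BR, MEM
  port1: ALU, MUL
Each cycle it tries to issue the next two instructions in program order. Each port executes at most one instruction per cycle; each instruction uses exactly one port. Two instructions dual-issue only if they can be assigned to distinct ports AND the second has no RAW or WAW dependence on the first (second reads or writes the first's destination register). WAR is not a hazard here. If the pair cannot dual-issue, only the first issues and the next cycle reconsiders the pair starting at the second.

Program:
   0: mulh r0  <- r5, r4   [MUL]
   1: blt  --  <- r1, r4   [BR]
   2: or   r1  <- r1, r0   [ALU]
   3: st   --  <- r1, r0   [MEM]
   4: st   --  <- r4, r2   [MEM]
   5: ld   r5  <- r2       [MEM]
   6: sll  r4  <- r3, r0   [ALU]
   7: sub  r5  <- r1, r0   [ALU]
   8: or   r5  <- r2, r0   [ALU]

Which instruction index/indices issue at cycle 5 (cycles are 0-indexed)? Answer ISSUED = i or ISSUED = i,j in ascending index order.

t=0 i0+i1:mulh;blt ; dual
t=1 i2:or ; RAW r1
t=2 i3:st ; no-port MEM/MEM
t=3 i4:st ; no-port MEM/MEM
t=4 i5+i6:ld;sll ; dual
t=5 i7:sub ; WAW r5
t=6 i8:or ; tail

ISSUED = 7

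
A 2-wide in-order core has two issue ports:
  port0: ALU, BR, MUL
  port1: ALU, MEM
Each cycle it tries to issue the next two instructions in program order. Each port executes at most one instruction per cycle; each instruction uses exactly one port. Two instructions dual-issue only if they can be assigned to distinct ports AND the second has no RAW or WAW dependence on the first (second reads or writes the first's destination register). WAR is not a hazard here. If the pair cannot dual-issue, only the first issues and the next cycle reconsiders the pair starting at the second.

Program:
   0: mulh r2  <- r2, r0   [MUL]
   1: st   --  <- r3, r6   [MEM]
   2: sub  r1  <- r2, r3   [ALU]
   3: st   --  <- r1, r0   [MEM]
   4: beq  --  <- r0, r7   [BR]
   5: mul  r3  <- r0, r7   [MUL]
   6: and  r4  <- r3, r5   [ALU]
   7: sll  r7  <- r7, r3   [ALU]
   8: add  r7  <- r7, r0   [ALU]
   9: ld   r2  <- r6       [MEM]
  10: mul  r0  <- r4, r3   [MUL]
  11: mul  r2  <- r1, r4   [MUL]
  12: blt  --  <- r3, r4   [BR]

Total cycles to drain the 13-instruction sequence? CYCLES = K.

[0] i0&i1  mulh.MUL+st.MEM  -- dual
[1] i2  sub.ALU  -- RAW r1
[2] i3&i4  st.MEM+beq.BR  -- dual
[3] i5  mul.MUL  -- RAW r3
[4] i6&i7  and.ALU+sll.ALU  -- dual
[5] i8&i9  add.ALU+ld.MEM  -- dual
[6] i10  mul.MUL  -- no-port MUL/MUL
[7] i11  mul.MUL  -- no-port MUL/BR
[8] i12  blt.BR  -- tail

CYCLES = 9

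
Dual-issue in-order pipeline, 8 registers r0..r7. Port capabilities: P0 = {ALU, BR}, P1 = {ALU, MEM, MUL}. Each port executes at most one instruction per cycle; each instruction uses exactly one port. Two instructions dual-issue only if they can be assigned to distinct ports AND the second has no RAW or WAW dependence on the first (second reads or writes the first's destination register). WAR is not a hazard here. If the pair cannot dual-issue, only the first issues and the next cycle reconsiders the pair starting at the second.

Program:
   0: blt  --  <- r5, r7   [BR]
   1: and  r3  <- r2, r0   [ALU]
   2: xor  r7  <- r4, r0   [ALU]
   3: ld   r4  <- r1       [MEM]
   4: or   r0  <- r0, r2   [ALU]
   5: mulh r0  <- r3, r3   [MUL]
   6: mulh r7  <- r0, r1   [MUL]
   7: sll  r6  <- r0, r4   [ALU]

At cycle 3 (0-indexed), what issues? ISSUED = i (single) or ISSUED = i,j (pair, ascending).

ISSUED = 5

  cy0 -> i0+i1 (blt.BR and.ALU) dual
  cy1 -> i2+i3 (xor.ALU ld.MEM) dual
  cy2 -> i4 (or.ALU) WAW r0
  cy3 -> i5 (mulh.MUL) no-port MUL/MUL
  cy4 -> i6+i7 (mulh.MUL sll.ALU) dual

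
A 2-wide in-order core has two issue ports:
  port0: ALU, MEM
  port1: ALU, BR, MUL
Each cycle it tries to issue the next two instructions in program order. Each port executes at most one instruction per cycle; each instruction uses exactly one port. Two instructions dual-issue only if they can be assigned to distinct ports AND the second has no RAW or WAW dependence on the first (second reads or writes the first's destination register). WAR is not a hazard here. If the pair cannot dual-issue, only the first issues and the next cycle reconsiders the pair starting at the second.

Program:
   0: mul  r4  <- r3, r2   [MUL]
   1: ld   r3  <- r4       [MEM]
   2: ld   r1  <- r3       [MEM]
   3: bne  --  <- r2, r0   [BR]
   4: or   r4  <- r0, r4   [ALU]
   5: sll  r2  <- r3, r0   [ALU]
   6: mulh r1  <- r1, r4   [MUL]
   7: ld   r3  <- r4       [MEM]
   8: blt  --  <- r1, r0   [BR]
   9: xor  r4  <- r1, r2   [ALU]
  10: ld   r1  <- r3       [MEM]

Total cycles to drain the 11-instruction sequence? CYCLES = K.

[0] i0  mul.MUL  -- RAW r4
[1] i1  ld.MEM  -- no-port MEM/MEM
[2] i2&i3  ld.MEM+bne.BR  -- 2-wide
[3] i4&i5  or.ALU+sll.ALU  -- 2-wide
[4] i6&i7  mulh.MUL+ld.MEM  -- 2-wide
[5] i8&i9  blt.BR+xor.ALU  -- 2-wide
[6] i10  ld.MEM  -- tail

CYCLES = 7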